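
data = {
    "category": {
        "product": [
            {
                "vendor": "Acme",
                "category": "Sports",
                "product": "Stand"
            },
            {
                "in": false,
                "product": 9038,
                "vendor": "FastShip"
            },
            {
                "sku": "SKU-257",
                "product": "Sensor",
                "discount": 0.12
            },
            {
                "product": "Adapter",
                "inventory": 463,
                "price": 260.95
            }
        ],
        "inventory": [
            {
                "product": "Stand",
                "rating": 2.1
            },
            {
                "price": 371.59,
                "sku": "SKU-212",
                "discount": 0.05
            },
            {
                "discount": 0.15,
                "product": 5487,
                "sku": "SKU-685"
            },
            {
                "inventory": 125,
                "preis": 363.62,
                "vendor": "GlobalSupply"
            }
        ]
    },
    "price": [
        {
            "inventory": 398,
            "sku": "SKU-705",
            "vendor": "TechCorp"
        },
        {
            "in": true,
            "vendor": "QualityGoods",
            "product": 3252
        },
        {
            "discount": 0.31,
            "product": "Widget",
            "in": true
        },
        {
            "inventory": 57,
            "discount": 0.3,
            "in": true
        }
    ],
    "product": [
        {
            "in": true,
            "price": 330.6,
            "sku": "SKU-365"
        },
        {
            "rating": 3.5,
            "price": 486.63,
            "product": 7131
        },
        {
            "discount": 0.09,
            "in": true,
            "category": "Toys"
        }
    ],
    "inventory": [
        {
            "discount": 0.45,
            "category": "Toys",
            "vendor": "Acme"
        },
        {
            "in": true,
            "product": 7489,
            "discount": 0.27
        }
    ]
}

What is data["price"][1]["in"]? True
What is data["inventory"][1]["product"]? 7489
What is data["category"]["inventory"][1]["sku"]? "SKU-212"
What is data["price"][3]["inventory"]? 57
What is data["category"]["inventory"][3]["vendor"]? "GlobalSupply"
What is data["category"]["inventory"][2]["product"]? 5487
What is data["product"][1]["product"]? 7131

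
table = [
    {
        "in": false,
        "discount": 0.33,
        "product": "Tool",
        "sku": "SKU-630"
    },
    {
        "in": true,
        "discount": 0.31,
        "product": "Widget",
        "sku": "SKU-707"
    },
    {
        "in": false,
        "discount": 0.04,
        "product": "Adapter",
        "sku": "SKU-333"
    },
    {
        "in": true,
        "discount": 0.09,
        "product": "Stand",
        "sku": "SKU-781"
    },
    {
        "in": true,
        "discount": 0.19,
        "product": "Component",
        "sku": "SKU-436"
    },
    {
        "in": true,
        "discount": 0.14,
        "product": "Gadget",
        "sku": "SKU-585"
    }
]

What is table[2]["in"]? False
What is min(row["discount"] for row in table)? 0.04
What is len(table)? 6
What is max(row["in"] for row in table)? True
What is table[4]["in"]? True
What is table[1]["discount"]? 0.31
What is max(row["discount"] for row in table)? 0.33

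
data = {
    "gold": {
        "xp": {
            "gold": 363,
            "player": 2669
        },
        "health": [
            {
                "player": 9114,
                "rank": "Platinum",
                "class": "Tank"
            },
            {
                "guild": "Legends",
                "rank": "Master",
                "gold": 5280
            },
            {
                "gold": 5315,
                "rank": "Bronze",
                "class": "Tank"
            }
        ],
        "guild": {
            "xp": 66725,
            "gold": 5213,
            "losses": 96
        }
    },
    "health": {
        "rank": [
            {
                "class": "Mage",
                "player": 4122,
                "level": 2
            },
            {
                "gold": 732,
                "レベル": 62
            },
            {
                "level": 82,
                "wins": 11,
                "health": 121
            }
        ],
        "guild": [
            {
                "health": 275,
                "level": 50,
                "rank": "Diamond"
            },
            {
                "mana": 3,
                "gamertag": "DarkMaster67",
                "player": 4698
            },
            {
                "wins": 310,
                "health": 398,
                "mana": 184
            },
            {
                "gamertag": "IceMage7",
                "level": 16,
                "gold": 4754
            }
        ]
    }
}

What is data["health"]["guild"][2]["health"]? 398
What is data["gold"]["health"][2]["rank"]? "Bronze"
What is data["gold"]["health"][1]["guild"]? "Legends"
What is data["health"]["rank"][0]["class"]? "Mage"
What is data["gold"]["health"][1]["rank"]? "Master"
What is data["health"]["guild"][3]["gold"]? 4754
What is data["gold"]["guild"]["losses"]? 96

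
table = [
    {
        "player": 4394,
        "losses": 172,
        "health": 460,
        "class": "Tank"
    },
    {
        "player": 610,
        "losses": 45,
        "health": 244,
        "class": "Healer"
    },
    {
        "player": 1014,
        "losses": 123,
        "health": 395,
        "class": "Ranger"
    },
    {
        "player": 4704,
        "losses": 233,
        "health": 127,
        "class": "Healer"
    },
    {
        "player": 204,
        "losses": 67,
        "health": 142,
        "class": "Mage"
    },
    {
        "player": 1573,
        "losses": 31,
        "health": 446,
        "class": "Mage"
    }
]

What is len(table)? 6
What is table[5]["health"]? 446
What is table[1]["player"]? 610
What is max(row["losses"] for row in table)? 233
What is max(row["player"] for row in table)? 4704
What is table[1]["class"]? "Healer"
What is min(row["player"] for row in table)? 204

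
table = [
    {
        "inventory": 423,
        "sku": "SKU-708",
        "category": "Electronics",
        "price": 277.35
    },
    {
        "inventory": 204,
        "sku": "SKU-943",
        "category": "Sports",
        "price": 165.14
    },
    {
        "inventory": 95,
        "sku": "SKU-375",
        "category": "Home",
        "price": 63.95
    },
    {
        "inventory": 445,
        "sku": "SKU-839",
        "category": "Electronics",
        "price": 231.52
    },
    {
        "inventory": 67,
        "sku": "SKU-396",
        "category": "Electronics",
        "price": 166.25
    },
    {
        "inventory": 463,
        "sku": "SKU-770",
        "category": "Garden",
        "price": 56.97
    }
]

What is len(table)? 6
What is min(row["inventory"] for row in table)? 67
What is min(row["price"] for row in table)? 56.97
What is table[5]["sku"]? "SKU-770"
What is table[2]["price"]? 63.95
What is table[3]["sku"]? "SKU-839"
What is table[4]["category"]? "Electronics"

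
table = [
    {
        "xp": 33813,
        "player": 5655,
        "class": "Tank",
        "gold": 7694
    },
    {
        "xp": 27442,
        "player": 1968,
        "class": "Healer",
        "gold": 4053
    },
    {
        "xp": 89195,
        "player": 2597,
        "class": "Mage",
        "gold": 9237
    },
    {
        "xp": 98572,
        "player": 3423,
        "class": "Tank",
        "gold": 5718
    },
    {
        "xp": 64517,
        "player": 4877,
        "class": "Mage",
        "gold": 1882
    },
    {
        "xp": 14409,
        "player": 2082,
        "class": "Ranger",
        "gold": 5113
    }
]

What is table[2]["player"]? 2597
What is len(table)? 6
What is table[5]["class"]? "Ranger"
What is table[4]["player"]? 4877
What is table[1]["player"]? 1968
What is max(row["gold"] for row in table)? 9237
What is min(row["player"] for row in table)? 1968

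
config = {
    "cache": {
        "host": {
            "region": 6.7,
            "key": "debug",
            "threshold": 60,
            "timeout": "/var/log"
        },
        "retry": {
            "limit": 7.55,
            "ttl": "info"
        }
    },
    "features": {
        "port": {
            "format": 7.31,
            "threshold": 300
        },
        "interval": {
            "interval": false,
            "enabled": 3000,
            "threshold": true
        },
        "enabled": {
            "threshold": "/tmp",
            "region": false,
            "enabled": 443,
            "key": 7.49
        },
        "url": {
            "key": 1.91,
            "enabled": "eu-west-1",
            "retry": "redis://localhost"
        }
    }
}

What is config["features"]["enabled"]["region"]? False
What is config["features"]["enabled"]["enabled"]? 443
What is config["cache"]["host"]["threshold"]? 60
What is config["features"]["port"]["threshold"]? 300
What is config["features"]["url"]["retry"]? "redis://localhost"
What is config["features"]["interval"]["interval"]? False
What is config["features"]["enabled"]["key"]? 7.49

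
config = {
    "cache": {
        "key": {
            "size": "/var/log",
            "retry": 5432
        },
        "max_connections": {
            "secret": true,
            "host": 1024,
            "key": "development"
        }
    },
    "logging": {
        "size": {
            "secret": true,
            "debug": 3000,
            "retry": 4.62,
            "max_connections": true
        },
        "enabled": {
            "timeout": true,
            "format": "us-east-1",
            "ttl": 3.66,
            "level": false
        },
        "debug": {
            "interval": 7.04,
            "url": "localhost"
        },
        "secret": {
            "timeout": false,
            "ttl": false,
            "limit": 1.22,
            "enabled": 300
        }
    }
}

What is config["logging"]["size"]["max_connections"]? True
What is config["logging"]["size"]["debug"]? 3000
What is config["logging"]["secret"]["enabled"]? 300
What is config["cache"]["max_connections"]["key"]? "development"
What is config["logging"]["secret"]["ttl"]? False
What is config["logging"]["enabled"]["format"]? "us-east-1"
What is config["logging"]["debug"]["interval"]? 7.04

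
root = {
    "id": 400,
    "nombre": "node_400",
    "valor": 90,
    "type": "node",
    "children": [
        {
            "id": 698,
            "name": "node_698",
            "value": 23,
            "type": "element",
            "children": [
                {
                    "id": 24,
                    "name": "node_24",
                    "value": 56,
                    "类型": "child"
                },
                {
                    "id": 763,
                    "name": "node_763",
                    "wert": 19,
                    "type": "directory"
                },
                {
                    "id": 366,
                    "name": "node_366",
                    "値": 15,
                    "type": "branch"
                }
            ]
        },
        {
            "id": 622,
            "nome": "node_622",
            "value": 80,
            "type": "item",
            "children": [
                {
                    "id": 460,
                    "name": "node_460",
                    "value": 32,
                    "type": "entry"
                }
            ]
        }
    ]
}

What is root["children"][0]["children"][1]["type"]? "directory"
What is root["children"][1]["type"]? "item"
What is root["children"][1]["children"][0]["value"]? 32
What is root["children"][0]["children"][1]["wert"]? 19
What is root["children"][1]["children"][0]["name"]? "node_460"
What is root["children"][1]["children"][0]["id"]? 460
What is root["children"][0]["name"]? "node_698"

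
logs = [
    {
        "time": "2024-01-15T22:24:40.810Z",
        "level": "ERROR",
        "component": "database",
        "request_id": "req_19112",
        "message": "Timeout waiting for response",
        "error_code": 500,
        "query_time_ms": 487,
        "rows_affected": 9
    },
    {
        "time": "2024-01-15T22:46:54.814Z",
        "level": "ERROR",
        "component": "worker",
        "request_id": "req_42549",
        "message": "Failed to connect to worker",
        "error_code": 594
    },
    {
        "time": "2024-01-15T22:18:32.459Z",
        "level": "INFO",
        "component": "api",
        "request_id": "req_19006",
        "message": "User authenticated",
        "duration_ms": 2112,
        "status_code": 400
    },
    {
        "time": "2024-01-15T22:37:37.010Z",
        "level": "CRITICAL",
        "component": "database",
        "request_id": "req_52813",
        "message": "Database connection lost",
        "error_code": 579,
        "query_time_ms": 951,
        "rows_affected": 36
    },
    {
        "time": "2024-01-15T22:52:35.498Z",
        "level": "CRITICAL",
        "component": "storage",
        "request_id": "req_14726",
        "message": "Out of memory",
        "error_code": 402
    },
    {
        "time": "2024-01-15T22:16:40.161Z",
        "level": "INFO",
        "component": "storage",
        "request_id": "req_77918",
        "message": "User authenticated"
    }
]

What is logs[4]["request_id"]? "req_14726"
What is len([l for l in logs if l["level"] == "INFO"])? 2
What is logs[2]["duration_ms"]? 2112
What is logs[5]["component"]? "storage"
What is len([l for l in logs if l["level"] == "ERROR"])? 2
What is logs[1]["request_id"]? "req_42549"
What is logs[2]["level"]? "INFO"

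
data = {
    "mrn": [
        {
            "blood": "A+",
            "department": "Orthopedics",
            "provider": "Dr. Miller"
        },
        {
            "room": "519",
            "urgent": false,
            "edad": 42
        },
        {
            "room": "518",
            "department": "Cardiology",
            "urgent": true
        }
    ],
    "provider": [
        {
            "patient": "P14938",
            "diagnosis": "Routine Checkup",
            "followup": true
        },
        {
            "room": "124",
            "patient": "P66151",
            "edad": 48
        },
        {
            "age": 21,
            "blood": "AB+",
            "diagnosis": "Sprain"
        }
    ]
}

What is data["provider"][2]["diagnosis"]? "Sprain"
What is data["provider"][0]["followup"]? True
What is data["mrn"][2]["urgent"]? True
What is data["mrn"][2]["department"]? "Cardiology"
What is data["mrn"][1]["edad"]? 42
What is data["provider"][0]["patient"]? "P14938"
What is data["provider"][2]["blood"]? "AB+"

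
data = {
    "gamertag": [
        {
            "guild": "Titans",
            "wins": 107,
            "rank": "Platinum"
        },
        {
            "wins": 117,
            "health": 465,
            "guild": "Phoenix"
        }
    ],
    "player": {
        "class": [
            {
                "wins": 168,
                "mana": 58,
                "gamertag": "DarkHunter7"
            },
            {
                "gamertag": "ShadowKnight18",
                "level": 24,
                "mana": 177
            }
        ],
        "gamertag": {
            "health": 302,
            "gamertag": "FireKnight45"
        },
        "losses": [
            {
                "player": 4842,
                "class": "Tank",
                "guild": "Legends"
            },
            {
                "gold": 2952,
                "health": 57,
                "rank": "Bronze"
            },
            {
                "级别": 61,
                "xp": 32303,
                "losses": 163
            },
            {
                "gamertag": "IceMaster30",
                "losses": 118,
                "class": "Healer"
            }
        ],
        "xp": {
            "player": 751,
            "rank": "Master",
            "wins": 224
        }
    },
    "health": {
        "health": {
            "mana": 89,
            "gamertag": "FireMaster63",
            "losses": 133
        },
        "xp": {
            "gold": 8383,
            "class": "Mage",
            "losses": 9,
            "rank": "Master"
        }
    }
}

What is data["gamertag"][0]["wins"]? 107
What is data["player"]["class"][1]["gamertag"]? "ShadowKnight18"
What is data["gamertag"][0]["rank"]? "Platinum"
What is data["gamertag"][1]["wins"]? 117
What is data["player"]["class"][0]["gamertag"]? "DarkHunter7"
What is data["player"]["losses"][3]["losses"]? 118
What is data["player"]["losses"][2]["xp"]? 32303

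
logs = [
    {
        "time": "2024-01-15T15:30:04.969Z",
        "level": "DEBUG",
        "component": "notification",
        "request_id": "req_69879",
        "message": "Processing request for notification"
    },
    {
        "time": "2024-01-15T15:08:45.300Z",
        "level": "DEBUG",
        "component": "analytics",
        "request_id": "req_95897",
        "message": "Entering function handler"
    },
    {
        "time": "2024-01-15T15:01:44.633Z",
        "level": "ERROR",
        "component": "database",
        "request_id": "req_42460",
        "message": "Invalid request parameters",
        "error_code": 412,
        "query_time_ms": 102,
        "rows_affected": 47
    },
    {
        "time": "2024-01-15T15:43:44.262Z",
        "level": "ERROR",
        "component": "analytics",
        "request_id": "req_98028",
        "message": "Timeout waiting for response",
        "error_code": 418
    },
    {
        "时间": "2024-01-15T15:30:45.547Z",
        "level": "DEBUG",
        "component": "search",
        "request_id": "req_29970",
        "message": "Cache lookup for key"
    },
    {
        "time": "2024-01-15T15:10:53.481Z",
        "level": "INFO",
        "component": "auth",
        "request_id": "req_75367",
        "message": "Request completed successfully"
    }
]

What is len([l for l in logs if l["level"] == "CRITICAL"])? 0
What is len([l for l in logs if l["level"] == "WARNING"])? 0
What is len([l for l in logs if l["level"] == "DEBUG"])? 3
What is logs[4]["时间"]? "2024-01-15T15:30:45.547Z"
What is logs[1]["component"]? "analytics"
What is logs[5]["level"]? "INFO"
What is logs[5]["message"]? "Request completed successfully"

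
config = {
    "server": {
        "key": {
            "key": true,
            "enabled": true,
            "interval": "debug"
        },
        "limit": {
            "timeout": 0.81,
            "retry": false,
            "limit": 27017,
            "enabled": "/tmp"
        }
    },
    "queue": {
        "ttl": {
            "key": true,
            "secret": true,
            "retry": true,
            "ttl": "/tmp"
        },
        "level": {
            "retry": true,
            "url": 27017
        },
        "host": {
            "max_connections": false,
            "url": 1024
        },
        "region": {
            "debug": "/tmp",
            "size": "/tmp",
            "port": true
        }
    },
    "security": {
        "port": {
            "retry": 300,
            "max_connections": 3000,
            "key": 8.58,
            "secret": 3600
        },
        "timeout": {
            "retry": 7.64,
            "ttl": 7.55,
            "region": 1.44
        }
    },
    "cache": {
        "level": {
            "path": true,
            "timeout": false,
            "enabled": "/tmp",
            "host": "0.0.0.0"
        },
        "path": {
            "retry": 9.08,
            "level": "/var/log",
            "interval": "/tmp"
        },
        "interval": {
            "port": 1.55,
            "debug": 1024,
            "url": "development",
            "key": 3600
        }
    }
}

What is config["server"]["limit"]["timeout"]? 0.81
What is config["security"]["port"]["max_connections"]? 3000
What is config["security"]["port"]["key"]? 8.58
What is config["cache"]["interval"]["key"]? 3600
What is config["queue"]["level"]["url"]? 27017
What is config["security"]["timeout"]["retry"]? 7.64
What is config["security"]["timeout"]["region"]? 1.44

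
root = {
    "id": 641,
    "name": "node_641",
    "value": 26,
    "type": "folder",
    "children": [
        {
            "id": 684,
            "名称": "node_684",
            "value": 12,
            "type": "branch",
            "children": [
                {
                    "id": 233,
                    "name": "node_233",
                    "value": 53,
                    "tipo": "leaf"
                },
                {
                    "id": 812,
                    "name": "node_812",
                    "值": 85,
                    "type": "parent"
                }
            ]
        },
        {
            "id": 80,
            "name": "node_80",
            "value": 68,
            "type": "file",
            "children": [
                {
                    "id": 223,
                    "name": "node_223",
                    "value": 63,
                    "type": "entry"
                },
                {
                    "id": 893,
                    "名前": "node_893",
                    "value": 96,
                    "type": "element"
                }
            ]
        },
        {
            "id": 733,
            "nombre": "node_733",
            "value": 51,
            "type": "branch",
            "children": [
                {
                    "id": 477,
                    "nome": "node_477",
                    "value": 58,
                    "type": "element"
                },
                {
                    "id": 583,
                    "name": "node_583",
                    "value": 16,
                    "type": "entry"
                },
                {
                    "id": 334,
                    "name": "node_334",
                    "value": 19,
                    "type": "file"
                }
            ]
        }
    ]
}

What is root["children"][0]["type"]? "branch"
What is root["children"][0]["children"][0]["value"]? 53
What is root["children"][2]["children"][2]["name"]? "node_334"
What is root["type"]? "folder"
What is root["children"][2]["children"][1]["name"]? "node_583"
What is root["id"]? 641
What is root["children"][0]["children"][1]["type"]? "parent"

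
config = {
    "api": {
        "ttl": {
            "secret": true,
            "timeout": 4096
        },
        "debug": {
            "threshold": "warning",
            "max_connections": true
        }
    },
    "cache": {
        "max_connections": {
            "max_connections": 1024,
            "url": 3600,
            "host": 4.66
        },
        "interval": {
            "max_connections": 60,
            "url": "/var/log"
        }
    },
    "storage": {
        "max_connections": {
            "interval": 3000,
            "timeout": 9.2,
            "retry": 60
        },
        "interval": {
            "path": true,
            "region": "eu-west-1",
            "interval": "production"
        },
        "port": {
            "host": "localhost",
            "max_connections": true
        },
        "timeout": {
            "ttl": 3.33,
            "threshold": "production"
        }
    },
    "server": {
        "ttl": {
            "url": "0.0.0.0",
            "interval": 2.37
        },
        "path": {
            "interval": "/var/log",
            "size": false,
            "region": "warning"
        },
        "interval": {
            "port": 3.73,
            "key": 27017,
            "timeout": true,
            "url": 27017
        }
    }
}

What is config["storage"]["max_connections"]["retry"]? 60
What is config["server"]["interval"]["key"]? 27017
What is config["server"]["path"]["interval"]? "/var/log"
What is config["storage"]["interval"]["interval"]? "production"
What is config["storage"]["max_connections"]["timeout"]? 9.2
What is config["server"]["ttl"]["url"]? "0.0.0.0"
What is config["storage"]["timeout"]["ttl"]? 3.33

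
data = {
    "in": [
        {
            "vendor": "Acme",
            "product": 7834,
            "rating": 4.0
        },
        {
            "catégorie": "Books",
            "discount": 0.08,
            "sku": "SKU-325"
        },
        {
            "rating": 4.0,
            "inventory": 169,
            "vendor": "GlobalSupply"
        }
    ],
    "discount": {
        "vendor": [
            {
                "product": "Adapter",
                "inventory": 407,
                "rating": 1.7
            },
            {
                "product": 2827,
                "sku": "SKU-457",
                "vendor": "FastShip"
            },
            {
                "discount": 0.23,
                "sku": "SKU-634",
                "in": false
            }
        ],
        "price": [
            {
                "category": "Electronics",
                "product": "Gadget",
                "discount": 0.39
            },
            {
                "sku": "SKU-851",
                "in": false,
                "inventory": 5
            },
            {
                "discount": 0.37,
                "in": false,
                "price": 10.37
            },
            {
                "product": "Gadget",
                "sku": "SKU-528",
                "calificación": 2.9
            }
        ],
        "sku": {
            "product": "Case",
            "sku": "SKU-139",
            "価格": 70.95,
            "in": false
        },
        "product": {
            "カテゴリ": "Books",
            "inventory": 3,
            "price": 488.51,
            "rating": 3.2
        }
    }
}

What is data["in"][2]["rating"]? 4.0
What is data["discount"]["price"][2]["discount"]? 0.37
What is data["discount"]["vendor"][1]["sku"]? "SKU-457"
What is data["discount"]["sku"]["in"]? False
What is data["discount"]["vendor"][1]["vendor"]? "FastShip"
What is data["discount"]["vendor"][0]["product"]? "Adapter"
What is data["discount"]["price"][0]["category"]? "Electronics"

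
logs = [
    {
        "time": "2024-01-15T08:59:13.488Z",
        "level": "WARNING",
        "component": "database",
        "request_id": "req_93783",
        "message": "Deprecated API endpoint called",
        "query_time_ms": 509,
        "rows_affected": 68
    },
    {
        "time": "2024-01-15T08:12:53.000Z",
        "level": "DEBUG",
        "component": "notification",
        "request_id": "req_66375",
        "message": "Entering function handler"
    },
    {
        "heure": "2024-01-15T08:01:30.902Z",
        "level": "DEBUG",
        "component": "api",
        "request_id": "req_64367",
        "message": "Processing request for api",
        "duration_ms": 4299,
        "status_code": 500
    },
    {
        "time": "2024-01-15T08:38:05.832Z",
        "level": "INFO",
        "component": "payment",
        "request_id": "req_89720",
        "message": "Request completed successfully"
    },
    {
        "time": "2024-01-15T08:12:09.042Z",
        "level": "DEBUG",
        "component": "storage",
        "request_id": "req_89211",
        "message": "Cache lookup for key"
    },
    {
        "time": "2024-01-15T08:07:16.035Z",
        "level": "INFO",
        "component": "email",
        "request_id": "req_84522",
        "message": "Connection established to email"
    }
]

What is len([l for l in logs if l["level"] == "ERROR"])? 0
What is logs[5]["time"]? "2024-01-15T08:07:16.035Z"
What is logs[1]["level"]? "DEBUG"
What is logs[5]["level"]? "INFO"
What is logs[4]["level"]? "DEBUG"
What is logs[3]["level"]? "INFO"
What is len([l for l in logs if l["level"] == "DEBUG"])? 3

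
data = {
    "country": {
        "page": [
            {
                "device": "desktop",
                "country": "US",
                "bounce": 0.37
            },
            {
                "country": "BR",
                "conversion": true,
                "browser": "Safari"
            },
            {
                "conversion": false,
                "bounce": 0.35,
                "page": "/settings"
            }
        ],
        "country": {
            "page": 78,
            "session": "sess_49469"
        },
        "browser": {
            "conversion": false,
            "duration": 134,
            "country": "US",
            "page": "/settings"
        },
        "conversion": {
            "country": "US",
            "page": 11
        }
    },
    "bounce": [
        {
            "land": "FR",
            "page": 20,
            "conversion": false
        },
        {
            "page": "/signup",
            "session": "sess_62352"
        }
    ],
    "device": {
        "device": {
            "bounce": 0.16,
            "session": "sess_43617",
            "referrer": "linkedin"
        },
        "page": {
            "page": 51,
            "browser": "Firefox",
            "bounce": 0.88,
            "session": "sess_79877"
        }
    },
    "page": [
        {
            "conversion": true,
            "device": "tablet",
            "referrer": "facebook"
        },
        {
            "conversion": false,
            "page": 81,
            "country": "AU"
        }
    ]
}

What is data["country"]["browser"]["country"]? "US"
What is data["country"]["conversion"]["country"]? "US"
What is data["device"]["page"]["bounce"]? 0.88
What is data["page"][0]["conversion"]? True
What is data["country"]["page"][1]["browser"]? "Safari"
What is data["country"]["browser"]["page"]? "/settings"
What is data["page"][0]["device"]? "tablet"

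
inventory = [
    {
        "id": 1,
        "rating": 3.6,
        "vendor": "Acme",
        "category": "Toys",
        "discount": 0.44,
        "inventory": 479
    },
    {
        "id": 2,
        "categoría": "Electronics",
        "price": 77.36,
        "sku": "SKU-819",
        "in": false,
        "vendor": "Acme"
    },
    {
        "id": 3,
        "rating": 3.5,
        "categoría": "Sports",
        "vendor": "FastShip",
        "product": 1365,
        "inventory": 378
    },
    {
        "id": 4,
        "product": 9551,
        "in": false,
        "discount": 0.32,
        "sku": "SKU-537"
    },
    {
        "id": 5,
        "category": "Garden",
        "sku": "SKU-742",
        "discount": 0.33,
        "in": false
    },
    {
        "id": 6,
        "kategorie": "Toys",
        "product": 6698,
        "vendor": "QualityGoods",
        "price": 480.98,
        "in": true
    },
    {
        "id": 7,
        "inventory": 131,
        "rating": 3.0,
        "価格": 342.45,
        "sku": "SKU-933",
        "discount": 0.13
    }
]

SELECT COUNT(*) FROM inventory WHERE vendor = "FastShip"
1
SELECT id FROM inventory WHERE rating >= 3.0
[1, 3, 7]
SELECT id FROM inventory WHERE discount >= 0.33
[1, 5]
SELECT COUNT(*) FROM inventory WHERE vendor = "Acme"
2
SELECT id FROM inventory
[1, 2, 3, 4, 5, 6, 7]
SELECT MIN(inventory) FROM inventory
131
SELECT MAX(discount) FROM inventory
0.44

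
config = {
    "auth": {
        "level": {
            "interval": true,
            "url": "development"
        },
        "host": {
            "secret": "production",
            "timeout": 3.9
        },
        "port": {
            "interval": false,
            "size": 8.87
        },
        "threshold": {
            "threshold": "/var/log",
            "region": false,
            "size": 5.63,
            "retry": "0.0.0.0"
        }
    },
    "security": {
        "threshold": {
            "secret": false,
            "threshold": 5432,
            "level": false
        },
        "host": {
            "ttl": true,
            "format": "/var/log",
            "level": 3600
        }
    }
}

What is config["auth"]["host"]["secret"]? "production"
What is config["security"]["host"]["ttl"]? True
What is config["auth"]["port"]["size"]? 8.87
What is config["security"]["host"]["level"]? 3600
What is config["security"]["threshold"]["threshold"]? 5432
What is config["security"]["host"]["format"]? "/var/log"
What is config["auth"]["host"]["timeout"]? 3.9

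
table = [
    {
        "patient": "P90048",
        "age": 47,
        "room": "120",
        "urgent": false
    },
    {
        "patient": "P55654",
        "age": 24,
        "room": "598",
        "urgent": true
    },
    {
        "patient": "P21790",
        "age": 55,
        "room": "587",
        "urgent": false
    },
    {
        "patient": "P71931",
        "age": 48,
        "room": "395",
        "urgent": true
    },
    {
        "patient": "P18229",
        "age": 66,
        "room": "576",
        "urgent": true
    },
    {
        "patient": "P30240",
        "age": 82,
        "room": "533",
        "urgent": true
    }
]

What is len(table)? 6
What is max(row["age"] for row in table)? 82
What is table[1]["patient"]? "P55654"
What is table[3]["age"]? 48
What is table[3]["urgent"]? True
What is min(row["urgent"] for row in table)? False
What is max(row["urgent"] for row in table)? True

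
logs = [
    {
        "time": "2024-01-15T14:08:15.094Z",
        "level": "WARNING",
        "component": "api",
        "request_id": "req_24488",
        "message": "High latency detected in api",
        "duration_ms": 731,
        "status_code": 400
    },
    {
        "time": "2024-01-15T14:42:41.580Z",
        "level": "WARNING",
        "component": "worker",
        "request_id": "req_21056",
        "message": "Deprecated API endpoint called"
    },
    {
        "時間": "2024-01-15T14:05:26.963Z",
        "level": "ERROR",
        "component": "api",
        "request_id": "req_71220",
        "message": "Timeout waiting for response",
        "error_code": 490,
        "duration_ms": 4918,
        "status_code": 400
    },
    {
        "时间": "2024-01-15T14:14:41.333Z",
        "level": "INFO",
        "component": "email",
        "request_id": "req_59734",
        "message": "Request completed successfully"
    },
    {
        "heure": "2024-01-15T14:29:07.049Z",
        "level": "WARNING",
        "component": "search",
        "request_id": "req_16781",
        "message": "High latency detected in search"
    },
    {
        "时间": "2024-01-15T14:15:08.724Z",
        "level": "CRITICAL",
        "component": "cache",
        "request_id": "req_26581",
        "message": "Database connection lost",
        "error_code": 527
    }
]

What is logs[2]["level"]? "ERROR"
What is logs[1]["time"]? "2024-01-15T14:42:41.580Z"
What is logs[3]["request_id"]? "req_59734"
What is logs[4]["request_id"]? "req_16781"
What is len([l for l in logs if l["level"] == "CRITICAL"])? 1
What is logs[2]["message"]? "Timeout waiting for response"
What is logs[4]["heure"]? "2024-01-15T14:29:07.049Z"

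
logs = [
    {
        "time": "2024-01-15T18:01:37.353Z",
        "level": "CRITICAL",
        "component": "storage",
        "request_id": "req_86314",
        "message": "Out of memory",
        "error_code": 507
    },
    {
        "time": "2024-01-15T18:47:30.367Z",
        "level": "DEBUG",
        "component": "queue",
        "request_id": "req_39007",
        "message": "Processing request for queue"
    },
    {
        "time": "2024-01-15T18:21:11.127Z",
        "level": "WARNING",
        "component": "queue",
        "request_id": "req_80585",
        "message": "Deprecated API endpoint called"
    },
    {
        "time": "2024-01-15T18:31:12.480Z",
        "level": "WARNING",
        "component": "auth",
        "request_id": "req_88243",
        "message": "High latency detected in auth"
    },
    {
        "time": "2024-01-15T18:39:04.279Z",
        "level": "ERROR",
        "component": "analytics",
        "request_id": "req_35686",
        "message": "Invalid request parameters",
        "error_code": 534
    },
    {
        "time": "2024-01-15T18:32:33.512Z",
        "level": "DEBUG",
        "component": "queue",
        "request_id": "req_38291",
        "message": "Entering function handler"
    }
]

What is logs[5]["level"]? "DEBUG"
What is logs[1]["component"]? "queue"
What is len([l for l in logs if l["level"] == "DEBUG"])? 2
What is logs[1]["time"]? "2024-01-15T18:47:30.367Z"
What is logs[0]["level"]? "CRITICAL"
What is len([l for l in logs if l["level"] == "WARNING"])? 2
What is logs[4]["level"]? "ERROR"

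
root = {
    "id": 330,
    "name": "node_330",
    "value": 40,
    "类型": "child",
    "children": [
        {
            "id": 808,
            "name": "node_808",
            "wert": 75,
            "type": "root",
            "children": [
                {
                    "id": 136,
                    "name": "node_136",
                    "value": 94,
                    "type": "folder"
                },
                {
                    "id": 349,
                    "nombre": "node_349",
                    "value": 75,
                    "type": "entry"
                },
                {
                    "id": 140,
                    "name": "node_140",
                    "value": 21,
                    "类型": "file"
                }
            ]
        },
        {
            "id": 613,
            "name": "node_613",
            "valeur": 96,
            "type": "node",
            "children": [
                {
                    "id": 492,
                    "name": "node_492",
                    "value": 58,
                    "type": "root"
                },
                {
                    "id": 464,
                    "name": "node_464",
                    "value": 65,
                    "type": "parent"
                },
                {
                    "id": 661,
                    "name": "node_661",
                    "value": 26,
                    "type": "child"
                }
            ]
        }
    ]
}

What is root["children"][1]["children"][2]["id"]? 661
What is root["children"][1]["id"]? 613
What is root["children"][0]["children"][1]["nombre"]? "node_349"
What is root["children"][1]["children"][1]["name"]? "node_464"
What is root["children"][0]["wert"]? 75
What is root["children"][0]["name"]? "node_808"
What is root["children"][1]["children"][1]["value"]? 65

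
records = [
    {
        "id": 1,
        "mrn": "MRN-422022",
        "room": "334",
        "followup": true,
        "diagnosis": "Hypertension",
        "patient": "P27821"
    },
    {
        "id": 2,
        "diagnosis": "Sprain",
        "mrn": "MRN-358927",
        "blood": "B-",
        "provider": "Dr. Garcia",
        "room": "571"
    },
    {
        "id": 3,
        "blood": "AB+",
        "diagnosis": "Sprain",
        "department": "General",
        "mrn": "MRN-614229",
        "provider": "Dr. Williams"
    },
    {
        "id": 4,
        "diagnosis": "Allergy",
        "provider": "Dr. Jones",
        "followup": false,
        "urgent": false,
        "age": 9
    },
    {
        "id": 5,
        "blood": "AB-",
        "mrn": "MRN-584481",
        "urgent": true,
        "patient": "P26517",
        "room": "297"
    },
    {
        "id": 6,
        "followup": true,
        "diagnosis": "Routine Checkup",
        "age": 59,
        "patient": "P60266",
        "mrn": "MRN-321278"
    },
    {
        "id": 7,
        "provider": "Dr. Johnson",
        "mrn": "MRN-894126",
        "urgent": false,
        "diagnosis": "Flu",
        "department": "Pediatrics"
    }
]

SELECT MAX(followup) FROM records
True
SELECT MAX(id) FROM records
7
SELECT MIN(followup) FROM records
False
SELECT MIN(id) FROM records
1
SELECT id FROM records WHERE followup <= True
[1, 4, 6]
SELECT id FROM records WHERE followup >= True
[1, 6]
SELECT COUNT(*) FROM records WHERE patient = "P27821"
1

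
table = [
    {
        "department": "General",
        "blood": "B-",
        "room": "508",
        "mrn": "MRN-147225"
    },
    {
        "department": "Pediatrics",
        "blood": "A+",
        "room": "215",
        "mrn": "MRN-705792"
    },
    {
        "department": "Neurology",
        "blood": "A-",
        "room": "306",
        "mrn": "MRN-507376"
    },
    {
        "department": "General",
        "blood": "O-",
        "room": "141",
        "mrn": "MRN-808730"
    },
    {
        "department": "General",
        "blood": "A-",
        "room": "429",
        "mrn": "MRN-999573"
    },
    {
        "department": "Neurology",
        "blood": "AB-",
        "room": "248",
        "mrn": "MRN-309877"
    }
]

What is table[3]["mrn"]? "MRN-808730"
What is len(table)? 6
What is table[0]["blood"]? "B-"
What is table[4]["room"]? "429"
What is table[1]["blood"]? "A+"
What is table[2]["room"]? "306"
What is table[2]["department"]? "Neurology"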